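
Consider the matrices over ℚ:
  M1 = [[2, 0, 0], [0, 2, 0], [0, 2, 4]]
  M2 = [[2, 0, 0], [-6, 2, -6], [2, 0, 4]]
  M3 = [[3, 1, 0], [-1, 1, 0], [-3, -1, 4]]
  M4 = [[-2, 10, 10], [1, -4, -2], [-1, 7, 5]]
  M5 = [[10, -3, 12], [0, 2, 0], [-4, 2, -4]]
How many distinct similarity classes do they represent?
Characteristic polynomials: χ_{M1} = (x - 4)(x - 2)^2, χ_{M2} = (x - 4)(x - 2)^2, χ_{M3} = (x - 4)(x - 2)^2, χ_{M4} = (x - 3)(x + 2)^2, χ_{M5} = (x - 4)(x - 2)^2.

{M1, M2}: invariant factors x - 2, (x - 4)(x - 2).

{M3, M5}: invariant factors (x - 4)(x - 2)^2.

{M4}: invariant factors (x - 3)(x + 2)^2.

Matrices are similar if and only if their invariant-factor lists agree; the partition into similarity classes is {M1, M2}, {M3, M5}, {M4}.

3 classes: {M1, M2}, {M3, M5}, {M4}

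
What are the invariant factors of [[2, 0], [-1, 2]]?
(x - 2)^2

The Jordan structure of A has elementary divisors (x - 2)^2. Arranging the block sizes at each eigenvalue in decreasing order and taking row products gives the invariant factors.

Invariant factors (smallest first, each dividing the next): (x - 2)^2.

Check: the last factor (x - 2)^2 is the minimal polynomial, and the product (x - 2)^2 is the characteristic polynomial.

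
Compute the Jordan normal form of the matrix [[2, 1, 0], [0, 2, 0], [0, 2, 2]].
The characteristic polynomial is det(xI - A) = (x - 2)^3, so the eigenvalues are 2 (algebraic multiplicity 3).

For λ = 2: rank(A - 2I) = 1, rank((A - 2I)^2) = 0. The eigenspace has dimension 3 - 1 = 2, so there are 2 Jordan blocks; the rank sequence gives block sizes [2, 1].

Assembling the blocks gives the Jordan form J above.

J = [[2, 1, 0], [0, 2, 0], [0, 0, 2]]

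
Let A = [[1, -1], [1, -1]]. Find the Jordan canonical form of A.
The characteristic polynomial is det(xI - A) = x^2, so the eigenvalues are 0 (algebraic multiplicity 2).

For λ = 0: rank(A) = 1, rank(A^2) = 0. The eigenspace has dimension 2 - 1 = 1, so there is 1 Jordan block; the rank sequence gives block sizes [2].

Assembling the blocks gives the Jordan form J above.

J = [[0, 1], [0, 0]]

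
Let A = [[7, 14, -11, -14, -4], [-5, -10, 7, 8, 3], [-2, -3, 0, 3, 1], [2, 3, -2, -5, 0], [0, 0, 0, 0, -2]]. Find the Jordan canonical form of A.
The characteristic polynomial is det(xI - A) = (x + 2)^5, so the eigenvalues are -2 (algebraic multiplicity 5).

For λ = -2: rank(A + 2I) = 3, rank((A + 2I)^2) = 1, rank((A + 2I)^3) = 0. The eigenspace has dimension 5 - 3 = 2, so there are 2 Jordan blocks; the rank sequence gives block sizes [3, 2].

Assembling the blocks gives the Jordan form J above.

J = [[-2, 1, 0, 0, 0], [0, -2, 1, 0, 0], [0, 0, -2, 0, 0], [0, 0, 0, -2, 1], [0, 0, 0, 0, -2]]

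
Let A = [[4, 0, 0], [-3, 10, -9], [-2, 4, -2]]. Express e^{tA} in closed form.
A has Jordan form J = [[4, 1, 0], [0, 4, 0], [0, 0, 4]] with A = PJP^{-1}, so e^{tA} = P e^{tJ} P^{-1}.

For a Jordan block J_k(λ), e^{tJ_k(λ)} = e^{λt} · (I + tN + t^2 N^2/2! + ... + t^{k-1} N^{k-1}/(k-1)!) where N is the nilpotent superdiagonal part.

Assembling the blocks and conjugating back gives the entries of e^{tA} as shown above.

e^{tA} = [[e^{4*t}, 0, 0], [-3*t*e^{4*t}, (6*t + 1)*e^{4*t}, -9*t*e^{4*t}], [-2*t*e^{4*t}, 4*t*e^{4*t}, (1 - 6*t)*e^{4*t}]]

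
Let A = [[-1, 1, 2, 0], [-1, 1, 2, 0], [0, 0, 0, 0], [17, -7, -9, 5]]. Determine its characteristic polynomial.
χ_A(x) = x^3(x - 5)

xI - A = [[x + 1, -1, -2, 0], [1, x - 1, -2, 0], [0, 0, x, 0], [-17, 7, 9, x - 5]].

Expanding det(xI - A) along the first row:
det(xI - A) = + (x + 1)·det([[x - 1, -2, 0], [0, x, 0], [7, 9, x - 5]]) - (-1)·det([[1, -2, 0], [0, x, 0], [-17, 9, x - 5]]) + (-2)·det([[1, x - 1, 0], [0, 0, 0], [-17, 7, x - 5]]) - (0)·det([[1, x - 1, -2], [0, 0, x], [-17, 7, 9]]).

Evaluating gives χ_A(x) = x^4 - 5x^3 = x^3(x - 5).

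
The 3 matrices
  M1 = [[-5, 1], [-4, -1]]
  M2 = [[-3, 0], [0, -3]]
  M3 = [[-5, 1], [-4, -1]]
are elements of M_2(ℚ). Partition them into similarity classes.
2 classes: {M1, M3}, {M2}

Characteristic polynomials: χ_{M1} = (x + 3)^2, χ_{M2} = (x + 3)^2, χ_{M3} = (x + 3)^2.

{M1, M3}: invariant factors (x + 3)^2.

{M2}: invariant factors x + 3, x + 3.

Matrices are similar if and only if their invariant-factor lists agree; the partition into similarity classes is {M1, M3}, {M2}.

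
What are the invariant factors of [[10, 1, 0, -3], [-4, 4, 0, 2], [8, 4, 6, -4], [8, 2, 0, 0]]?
The Jordan structure of A has elementary divisors (x - 4)^2, (x - 6), (x - 6). Arranging the block sizes at each eigenvalue in decreasing order and taking row products gives the invariant factors.

Invariant factors (smallest first, each dividing the next): x - 6, (x - 6)(x - 4)^2.

Check: the last factor (x - 6)(x - 4)^2 is the minimal polynomial, and the product (x - 6)^2(x - 4)^2 is the characteristic polynomial.

x - 6, (x - 6)(x - 4)^2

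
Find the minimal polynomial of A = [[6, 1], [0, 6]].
The characteristic polynomial factors as (x - 6)^2. The minimal polynomial is ∏(x - λ)^{k_λ} where k_λ is the size of the largest Jordan block at λ.

For λ = 6: rank(A - 6I) = 1, and the largest Jordan block has size 2 (the smallest k with rank((A - 6I)^k) = rank((A - 6I)^(k+1))).

So m_A(x) = (x - 6)^2.

m_A(x) = (x - 6)^2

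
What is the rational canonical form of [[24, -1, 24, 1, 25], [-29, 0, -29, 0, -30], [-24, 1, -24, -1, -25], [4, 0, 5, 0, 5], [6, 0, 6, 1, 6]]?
R = [[0, 0, 0, 0, 0], [1, 0, 0, 0, -30], [0, 1, 0, 0, -19], [0, 0, 1, 0, 4], [0, 0, 0, 1, 6]]

The invariant factors of A (the non-unit diagonal entries of the Smith normal form of xI - A over ℚ[x]) are x(x - 6)(x^3 - 4x - 5), each dividing the next. The characteristic polynomial is their product, x(x - 6)(x^3 - 4x - 5).

The rational canonical form is the block-diagonal matrix of companion matrices C(f_i):
R = [[0, 0, 0, 0, 0], [1, 0, 0, 0, -30], [0, 1, 0, 0, -19], [0, 0, 1, 0, 4], [0, 0, 0, 1, 6]].

Note the characteristic polynomial does not split into linear factors over ℚ, so A has no Jordan form over ℚ; the rational canonical form exists over any field.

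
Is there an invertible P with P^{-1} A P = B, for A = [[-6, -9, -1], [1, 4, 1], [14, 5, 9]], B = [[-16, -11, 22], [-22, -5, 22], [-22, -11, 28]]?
No.

Both have characteristic polynomial (x - 6)^2(x + 5), but the minimal polynomial of A is (x - 6)^2(x + 5) while the minimal polynomial of B is (x - 6)(x + 5). The minimal polynomial is a similarity invariant, so A and B are not similar.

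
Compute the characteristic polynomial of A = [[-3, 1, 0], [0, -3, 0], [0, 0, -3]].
χ_A(x) = (x + 3)^3

xI - A = [[x + 3, -1, 0], [0, x + 3, 0], [0, 0, x + 3]].

Expanding det(xI - A) along the first row:
det(xI - A) = + (x + 3)·det([[x + 3, 0], [0, x + 3]]) - (-1)·det([[0, 0], [0, x + 3]]) + (0)·det([[0, x + 3], [0, 0]]).

Evaluating gives χ_A(x) = x^3 + 9x^2 + 27x + 27 = (x + 3)^3.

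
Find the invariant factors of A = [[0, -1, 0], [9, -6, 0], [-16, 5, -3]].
The Jordan structure of A has elementary divisors (x + 3)^3. Arranging the block sizes at each eigenvalue in decreasing order and taking row products gives the invariant factors.

Invariant factors (smallest first, each dividing the next): (x + 3)^3.

Check: the last factor (x + 3)^3 is the minimal polynomial, and the product (x + 3)^3 is the characteristic polynomial.

(x + 3)^3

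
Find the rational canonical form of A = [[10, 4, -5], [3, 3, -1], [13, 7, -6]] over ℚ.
The invariant factors of A (the non-unit diagonal entries of the Smith normal form of xI - A over ℚ[x]) are x(x - 4)(x - 3), each dividing the next. The characteristic polynomial is their product, x(x - 4)(x - 3).

The rational canonical form is the block-diagonal matrix of companion matrices C(f_i):
R = [[0, 0, 0], [1, 0, -12], [0, 1, 7]].

R = [[0, 0, 0], [1, 0, -12], [0, 1, 7]]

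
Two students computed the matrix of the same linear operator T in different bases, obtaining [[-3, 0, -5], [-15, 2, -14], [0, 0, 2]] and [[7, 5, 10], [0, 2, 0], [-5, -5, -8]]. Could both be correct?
No.

Both have characteristic polynomial (x - 2)^2(x + 3), but the minimal polynomial of A is (x - 2)^2(x + 3) while the minimal polynomial of B is (x - 2)(x + 3). The minimal polynomial is a similarity invariant, so A and B are not similar.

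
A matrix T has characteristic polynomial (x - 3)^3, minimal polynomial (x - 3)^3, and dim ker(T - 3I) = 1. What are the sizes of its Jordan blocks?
λ = 3: algebraic multiplicity 3 (exponent in χ_T), largest block size 3 (exponent in m_T), 1 block (geometric multiplicity). This forces block sizes [3].

Jordan blocks: (3, 3)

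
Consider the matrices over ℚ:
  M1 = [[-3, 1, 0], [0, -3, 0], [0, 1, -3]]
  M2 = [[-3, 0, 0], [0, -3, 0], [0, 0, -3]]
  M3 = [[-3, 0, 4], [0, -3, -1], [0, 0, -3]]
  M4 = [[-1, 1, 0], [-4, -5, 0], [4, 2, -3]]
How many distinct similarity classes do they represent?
2 classes: {M1, M3, M4}, {M2}

Characteristic polynomials: χ_{M1} = (x + 3)^3, χ_{M2} = (x + 3)^3, χ_{M3} = (x + 3)^3, χ_{M4} = (x + 3)^3.

{M1, M3, M4}: invariant factors x + 3, (x + 3)^2.

{M2}: invariant factors x + 3, x + 3, x + 3.

Matrices are similar if and only if their invariant-factor lists agree; the partition into similarity classes is {M1, M3, M4}, {M2}.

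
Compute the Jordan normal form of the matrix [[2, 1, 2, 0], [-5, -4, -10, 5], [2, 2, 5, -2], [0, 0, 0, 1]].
The characteristic polynomial is det(xI - A) = (x - 1)^4, so the eigenvalues are 1 (algebraic multiplicity 4).

For λ = 1: rank(A - I) = 2, rank((A - I)^2) = 1, rank((A - I)^3) = 0. The eigenspace has dimension 4 - 2 = 2, so there are 2 Jordan blocks; the rank sequence gives block sizes [3, 1].

Assembling the blocks gives the Jordan form J above.

J = [[1, 1, 0, 0], [0, 1, 1, 0], [0, 0, 1, 0], [0, 0, 0, 1]]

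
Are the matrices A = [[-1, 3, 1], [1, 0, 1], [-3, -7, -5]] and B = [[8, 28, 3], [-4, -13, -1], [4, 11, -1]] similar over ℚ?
Two matrices over a field are similar if and only if they have the same invariant factors.

Both A and B have characteristic polynomial (x + 2)^3 and minimal polynomial (x + 2)^3. Computing further, both have invariant factors (x + 2)^3. Hence A and B are similar.

Yes.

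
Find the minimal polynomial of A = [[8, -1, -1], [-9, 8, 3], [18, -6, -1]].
m_A(x) = (x - 5)^2

The characteristic polynomial factors as (x - 5)^3. The minimal polynomial is ∏(x - λ)^{k_λ} where k_λ is the size of the largest Jordan block at λ.

For λ = 5: rank(A - 5I) = 1, and the largest Jordan block has size 2 (the smallest k with rank((A - 5I)^k) = rank((A - 5I)^(k+1))).

So m_A(x) = (x - 5)^2.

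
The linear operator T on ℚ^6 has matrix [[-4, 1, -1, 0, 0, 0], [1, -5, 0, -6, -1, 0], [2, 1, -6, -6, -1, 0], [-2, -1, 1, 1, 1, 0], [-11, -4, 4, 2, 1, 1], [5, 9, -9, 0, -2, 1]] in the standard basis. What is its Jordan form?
The characteristic polynomial is det(xI - A) = (x - 1)^3(x + 5)^3, so the eigenvalues are -5 (algebraic multiplicity 3), 1 (algebraic multiplicity 3).

For λ = -5: rank(A + 5I) = 4, rank((A + 5I)^2) = 3. The eigenspace has dimension 6 - 4 = 2, so there are 2 Jordan blocks; the rank sequence gives block sizes [2, 1].

For λ = 1: rank(A - I) = 5, rank((A - I)^2) = 4, rank((A - I)^3) = 3. The eigenspace has dimension 6 - 5 = 1, so there is 1 Jordan block; the rank sequence gives block sizes [3].

Assembling the blocks gives the Jordan form J above.

J = [[-5, 1, 0, 0, 0, 0], [0, -5, 0, 0, 0, 0], [0, 0, -5, 0, 0, 0], [0, 0, 0, 1, 1, 0], [0, 0, 0, 0, 1, 1], [0, 0, 0, 0, 0, 1]]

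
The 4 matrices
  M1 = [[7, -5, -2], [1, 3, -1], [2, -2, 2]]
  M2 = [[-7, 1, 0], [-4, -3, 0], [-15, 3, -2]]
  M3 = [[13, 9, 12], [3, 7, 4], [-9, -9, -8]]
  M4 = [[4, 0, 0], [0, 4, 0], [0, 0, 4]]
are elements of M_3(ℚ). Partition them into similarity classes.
4 classes: {M1}, {M2}, {M3}, {M4}

Characteristic polynomials: χ_{M1} = (x - 4)^3, χ_{M2} = (x + 2)(x + 5)^2, χ_{M3} = (x - 4)^3, χ_{M4} = (x - 4)^3.

{M1}: invariant factors (x - 4)^3.

{M2}: invariant factors (x + 2)(x + 5)^2.

{M3}: invariant factors x - 4, (x - 4)^2.

{M4}: invariant factors x - 4, x - 4, x - 4.

Matrices are similar if and only if their invariant-factor lists agree; the partition into similarity classes is {M1}, {M2}, {M3}, {M4}.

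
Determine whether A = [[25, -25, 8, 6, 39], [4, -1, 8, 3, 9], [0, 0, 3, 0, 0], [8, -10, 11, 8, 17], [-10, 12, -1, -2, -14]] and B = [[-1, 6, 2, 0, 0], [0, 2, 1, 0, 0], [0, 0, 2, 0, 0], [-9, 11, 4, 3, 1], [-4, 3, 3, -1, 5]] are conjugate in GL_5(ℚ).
trace(A) = 21 but trace(B) = 11. The trace is a similarity invariant, so A and B are not similar.

No.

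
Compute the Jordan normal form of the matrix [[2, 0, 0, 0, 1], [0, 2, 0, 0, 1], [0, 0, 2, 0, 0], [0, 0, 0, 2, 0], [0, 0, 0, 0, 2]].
The characteristic polynomial is det(xI - A) = (x - 2)^5, so the eigenvalues are 2 (algebraic multiplicity 5).

For λ = 2: rank(A - 2I) = 1, rank((A - 2I)^2) = 0. The eigenspace has dimension 5 - 1 = 4, so there are 4 Jordan blocks; the rank sequence gives block sizes [2, 1, 1, 1].

Assembling the blocks gives the Jordan form J above.

J = [[2, 1, 0, 0, 0], [0, 2, 0, 0, 0], [0, 0, 2, 0, 0], [0, 0, 0, 2, 0], [0, 0, 0, 0, 2]]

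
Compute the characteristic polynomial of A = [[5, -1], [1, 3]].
xI - A = [[x - 5, 1], [-1, x - 3]].

Expanding det(xI - A) along the first row:
det(xI - A) = + (x - 5)·det([[x - 3]]) - (1)·det([[-1]]).

Evaluating gives χ_A(x) = x^2 - 8x + 16 = (x - 4)^2.

χ_A(x) = (x - 4)^2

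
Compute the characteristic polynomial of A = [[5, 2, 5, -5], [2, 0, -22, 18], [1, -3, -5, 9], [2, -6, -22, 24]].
χ_A(x) = (x - 6)^4

xI - A = [[x - 5, -2, -5, 5], [-2, x, 22, -18], [-1, 3, x + 5, -9], [-2, 6, 22, x - 24]].

Expanding det(xI - A) along the first row:
det(xI - A) = + (x - 5)·det([[x, 22, -18], [3, x + 5, -9], [6, 22, x - 24]]) - (-2)·det([[-2, 22, -18], [-1, x + 5, -9], [-2, 22, x - 24]]) + (-5)·det([[-2, x, -18], [-1, 3, -9], [-2, 6, x - 24]]) - (5)·det([[-2, x, 22], [-1, 3, x + 5], [-2, 6, 22]]).

Evaluating gives χ_A(x) = x^4 - 24x^3 + 216x^2 - 864x + 1296 = (x - 6)^4.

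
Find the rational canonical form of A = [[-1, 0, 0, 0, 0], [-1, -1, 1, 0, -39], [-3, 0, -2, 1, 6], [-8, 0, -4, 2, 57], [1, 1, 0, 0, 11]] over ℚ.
R = [[-1, 0, 0, 0, 0], [0, 0, 0, 0, 45], [0, 1, 0, 0, 6], [0, 0, 1, 0, -28], [0, 0, 0, 1, 10]]

The invariant factors of A (the non-unit diagonal entries of the Smith normal form of xI - A over ℚ[x]) are x + 1, (x - 5)(x - 3)^2(x + 1), each dividing the next. The characteristic polynomial is their product, (x - 5)(x - 3)^2(x + 1)^2.

The rational canonical form is the block-diagonal matrix of companion matrices C(f_i):
R = [[-1, 0, 0, 0, 0], [0, 0, 0, 0, 45], [0, 1, 0, 0, 6], [0, 0, 1, 0, -28], [0, 0, 0, 1, 10]].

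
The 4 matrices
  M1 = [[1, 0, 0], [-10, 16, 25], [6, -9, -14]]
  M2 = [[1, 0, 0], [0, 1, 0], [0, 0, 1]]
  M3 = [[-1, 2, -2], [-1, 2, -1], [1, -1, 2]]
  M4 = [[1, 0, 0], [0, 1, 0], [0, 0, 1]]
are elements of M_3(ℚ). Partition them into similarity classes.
Characteristic polynomials: χ_{M1} = (x - 1)^3, χ_{M2} = (x - 1)^3, χ_{M3} = (x - 1)^3, χ_{M4} = (x - 1)^3.

{M1, M3}: invariant factors x - 1, (x - 1)^2.

{M2, M4}: invariant factors x - 1, x - 1, x - 1.

Matrices are similar if and only if their invariant-factor lists agree; the partition into similarity classes is {M1, M3}, {M2, M4}.

2 classes: {M1, M3}, {M2, M4}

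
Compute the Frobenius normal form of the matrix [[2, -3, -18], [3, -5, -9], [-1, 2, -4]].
R = [[0, 0, -5], [1, 0, -11], [0, 1, -7]]

The invariant factors of A (the non-unit diagonal entries of the Smith normal form of xI - A over ℚ[x]) are (x + 1)^2(x + 5), each dividing the next. The characteristic polynomial is their product, (x + 1)^2(x + 5).

The rational canonical form is the block-diagonal matrix of companion matrices C(f_i):
R = [[0, 0, -5], [1, 0, -11], [0, 1, -7]].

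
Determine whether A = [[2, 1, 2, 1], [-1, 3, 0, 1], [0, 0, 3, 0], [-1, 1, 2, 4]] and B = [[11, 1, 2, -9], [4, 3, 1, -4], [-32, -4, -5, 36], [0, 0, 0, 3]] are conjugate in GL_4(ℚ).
Yes.

Two matrices over a field are similar if and only if they have the same invariant factors.

Both A and B have characteristic polynomial (x - 3)^4 and minimal polynomial (x - 3)^3. Computing further, both have invariant factors x - 3, (x - 3)^3. Hence A and B are similar.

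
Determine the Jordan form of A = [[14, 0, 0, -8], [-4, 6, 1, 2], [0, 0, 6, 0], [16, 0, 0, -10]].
J = [[-2, 0, 0, 0], [0, 6, 1, 0], [0, 0, 6, 0], [0, 0, 0, 6]]

The characteristic polynomial is det(xI - A) = (x - 6)^3(x + 2), so the eigenvalues are -2 (algebraic multiplicity 1), 6 (algebraic multiplicity 3).

For λ = -2: algebraic multiplicity 1 gives one 1×1 block.

For λ = 6: rank(A - 6I) = 2, rank((A - 6I)^2) = 1. The eigenspace has dimension 4 - 2 = 2, so there are 2 Jordan blocks; the rank sequence gives block sizes [2, 1].

Assembling the blocks gives the Jordan form J above.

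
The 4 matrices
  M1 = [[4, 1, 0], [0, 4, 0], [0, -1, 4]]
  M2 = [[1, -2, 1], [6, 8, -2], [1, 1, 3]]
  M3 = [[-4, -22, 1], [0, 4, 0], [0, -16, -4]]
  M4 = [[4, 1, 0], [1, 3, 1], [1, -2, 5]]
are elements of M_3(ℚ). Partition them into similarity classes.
3 classes: {M1}, {M2, M4}, {M3}

Characteristic polynomials: χ_{M1} = (x - 4)^3, χ_{M2} = (x - 4)^3, χ_{M3} = (x - 4)(x + 4)^2, χ_{M4} = (x - 4)^3.

{M1}: invariant factors x - 4, (x - 4)^2.

{M2, M4}: invariant factors (x - 4)^3.

{M3}: invariant factors (x - 4)(x + 4)^2.

Matrices are similar if and only if their invariant-factor lists agree; the partition into similarity classes is {M1}, {M2, M4}, {M3}.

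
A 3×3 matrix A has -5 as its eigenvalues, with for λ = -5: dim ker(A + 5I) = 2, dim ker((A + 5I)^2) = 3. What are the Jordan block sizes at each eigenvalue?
λ = -5: successive nullity increments [2, 1] count blocks of size ≥ k; block sizes are [2, 1].

Jordan blocks: (-5, 2), (-5, 1)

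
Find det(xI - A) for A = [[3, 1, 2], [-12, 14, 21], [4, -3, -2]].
χ_A(x) = (x - 5)^3

xI - A = [[x - 3, -1, -2], [12, x - 14, -21], [-4, 3, x + 2]].

Expanding det(xI - A) along the first row:
det(xI - A) = + (x - 3)·det([[x - 14, -21], [3, x + 2]]) - (-1)·det([[12, -21], [-4, x + 2]]) + (-2)·det([[12, x - 14], [-4, 3]]).

Evaluating gives χ_A(x) = x^3 - 15x^2 + 75x - 125 = (x - 5)^3.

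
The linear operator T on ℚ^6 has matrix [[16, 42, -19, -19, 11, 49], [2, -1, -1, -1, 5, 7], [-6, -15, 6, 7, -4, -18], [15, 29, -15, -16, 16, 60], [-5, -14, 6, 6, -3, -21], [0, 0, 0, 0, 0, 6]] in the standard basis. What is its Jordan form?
The characteristic polynomial is det(xI - A) = (x - 6)^2(x + 1)^4, so the eigenvalues are -1 (algebraic multiplicity 4), 6 (algebraic multiplicity 2).

For λ = -1: rank(A + I) = 4, rank((A + I)^2) = 2. The eigenspace has dimension 6 - 4 = 2, so there are 2 Jordan blocks; the rank sequence gives block sizes [2, 2].

For λ = 6: rank(A - 6I) = 4. The eigenspace has dimension 6 - 4 = 2, so there are 2 Jordan blocks; the rank sequence gives block sizes [1, 1].

Assembling the blocks gives the Jordan form J above.

J = [[-1, 1, 0, 0, 0, 0], [0, -1, 0, 0, 0, 0], [0, 0, -1, 1, 0, 0], [0, 0, 0, -1, 0, 0], [0, 0, 0, 0, 6, 0], [0, 0, 0, 0, 0, 6]]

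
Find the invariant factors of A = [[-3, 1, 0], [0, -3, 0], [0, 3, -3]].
The Jordan structure of A has elementary divisors (x + 3)^2, (x + 3). Arranging the block sizes at each eigenvalue in decreasing order and taking row products gives the invariant factors.

Invariant factors (smallest first, each dividing the next): x + 3, (x + 3)^2.

Check: the last factor (x + 3)^2 is the minimal polynomial, and the product (x + 3)^3 is the characteristic polynomial.

x + 3, (x + 3)^2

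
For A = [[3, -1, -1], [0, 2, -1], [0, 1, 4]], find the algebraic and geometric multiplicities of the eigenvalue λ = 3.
The characteristic polynomial is (x - 3)^3, so the factor x - 3 appears with exponent 3: the algebraic multiplicity is 3.

rank(A - 3I) = 1, so the eigenspace has dimension 3 - 1 = 2: the geometric multiplicity is 2.

Since 2 < 3, A is not diagonalizable.

algebraic multiplicity 3, geometric multiplicity 2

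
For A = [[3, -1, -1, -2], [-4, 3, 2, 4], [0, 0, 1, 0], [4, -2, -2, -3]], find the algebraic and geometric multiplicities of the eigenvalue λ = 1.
algebraic multiplicity 4, geometric multiplicity 3

The characteristic polynomial is (x - 1)^4, so the factor x - 1 appears with exponent 4: the algebraic multiplicity is 4.

rank(A - I) = 1, so the eigenspace has dimension 4 - 1 = 3: the geometric multiplicity is 3.

Since 3 < 4, A is not diagonalizable.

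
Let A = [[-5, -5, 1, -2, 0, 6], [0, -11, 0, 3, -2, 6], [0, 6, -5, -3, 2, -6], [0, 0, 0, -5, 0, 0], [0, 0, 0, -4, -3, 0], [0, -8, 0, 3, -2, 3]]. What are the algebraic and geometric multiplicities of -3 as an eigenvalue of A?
The characteristic polynomial is (x + 3)^2(x + 5)^4, so the factor x + 3 appears with exponent 2: the algebraic multiplicity is 2.

rank(A + 3I) = 4, so the eigenspace has dimension 6 - 4 = 2: the geometric multiplicity is 2.

algebraic multiplicity 2, geometric multiplicity 2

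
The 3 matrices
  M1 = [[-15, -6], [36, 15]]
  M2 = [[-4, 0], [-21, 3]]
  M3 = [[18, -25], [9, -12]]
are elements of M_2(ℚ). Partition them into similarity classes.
3 classes: {M1}, {M2}, {M3}

Characteristic polynomials: χ_{M1} = (x - 3)(x + 3), χ_{M2} = (x - 3)(x + 4), χ_{M3} = (x - 3)^2.

{M1}: invariant factors (x - 3)(x + 3).

{M2}: invariant factors (x - 3)(x + 4).

{M3}: invariant factors (x - 3)^2.

Matrices are similar if and only if their invariant-factor lists agree; the partition into similarity classes is {M1}, {M2}, {M3}.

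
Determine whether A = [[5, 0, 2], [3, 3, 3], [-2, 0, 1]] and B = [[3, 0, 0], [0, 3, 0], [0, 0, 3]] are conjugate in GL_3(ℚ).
No.

Both have characteristic polynomial (x - 3)^3, but the minimal polynomial of A is (x - 3)^2 while the minimal polynomial of B is x - 3. The minimal polynomial is a similarity invariant, so A and B are not similar.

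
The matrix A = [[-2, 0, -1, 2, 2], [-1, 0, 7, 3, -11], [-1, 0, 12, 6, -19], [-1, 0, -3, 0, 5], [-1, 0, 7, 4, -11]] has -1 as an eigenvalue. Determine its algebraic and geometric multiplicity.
The characteristic polynomial is x^4(x + 1), so the factor x + 1 appears with exponent 1: the algebraic multiplicity is 1.

rank(A + I) = 4, so the eigenspace has dimension 5 - 4 = 1: the geometric multiplicity is 1.

algebraic multiplicity 1, geometric multiplicity 1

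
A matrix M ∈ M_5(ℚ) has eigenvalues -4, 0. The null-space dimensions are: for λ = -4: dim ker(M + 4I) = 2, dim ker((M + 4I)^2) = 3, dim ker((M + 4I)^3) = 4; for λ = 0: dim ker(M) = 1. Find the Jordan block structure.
Jordan blocks: (-4, 3), (-4, 1), (0, 1)

λ = -4: successive nullity increments [2, 1, 1] count blocks of size ≥ k; block sizes are [3, 1].
λ = 0: successive nullity increments [1] count blocks of size ≥ k; block sizes are [1].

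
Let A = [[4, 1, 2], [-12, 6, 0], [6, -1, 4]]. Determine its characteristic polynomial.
xI - A = [[x - 4, -1, -2], [12, x - 6, 0], [-6, 1, x - 4]].

Expanding det(xI - A) along the first row:
det(xI - A) = + (x - 4)·det([[x - 6, 0], [1, x - 4]]) - (-1)·det([[12, 0], [-6, x - 4]]) + (-2)·det([[12, x - 6], [-6, 1]]).

Evaluating gives χ_A(x) = x^3 - 14x^2 + 64x - 96 = (x - 6)(x - 4)^2.

χ_A(x) = (x - 6)(x - 4)^2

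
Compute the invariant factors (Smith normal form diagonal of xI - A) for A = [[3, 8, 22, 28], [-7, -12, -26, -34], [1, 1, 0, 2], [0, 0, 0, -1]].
(x + 1)(x + 2)^2(x + 5)

The Jordan structure of A has elementary divisors (x + 5), (x + 2)^2, (x + 1). Arranging the block sizes at each eigenvalue in decreasing order and taking row products gives the invariant factors.

Invariant factors (smallest first, each dividing the next): (x + 1)(x + 2)^2(x + 5).

Check: the last factor (x + 1)(x + 2)^2(x + 5) is the minimal polynomial, and the product (x + 1)(x + 2)^2(x + 5) is the characteristic polynomial.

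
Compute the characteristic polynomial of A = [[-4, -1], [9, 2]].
xI - A = [[x + 4, 1], [-9, x - 2]].

Expanding det(xI - A) along the first row:
det(xI - A) = + (x + 4)·det([[x - 2]]) - (1)·det([[-9]]).

Evaluating gives χ_A(x) = x^2 + 2x + 1 = (x + 1)^2.

χ_A(x) = (x + 1)^2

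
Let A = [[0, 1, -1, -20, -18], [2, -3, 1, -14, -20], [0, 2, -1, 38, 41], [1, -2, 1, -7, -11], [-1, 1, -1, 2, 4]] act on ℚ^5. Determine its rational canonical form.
The invariant factors of A (the non-unit diagonal entries of the Smith normal form of xI - A over ℚ[x]) are (x - 1)(x + 4)(x + 5)(x^2 - x - 1), each dividing the next. The characteristic polynomial is their product, (x - 1)(x + 4)(x + 5)(x^2 - x - 1).

The rational canonical form is the block-diagonal matrix of companion matrices C(f_i):
R = [[0, 0, 0, 0, -20], [1, 0, 0, 0, -9], [0, 1, 0, 0, 39], [0, 0, 1, 0, -2], [0, 0, 0, 1, -7]].

Note the characteristic polynomial does not split into linear factors over ℚ, so A has no Jordan form over ℚ; the rational canonical form exists over any field.

R = [[0, 0, 0, 0, -20], [1, 0, 0, 0, -9], [0, 1, 0, 0, 39], [0, 0, 1, 0, -2], [0, 0, 0, 1, -7]]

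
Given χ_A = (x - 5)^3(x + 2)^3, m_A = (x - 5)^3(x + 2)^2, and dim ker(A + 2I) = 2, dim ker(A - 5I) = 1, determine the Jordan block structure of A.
Jordan blocks: (-2, 2), (-2, 1), (5, 3)

λ = -2: algebraic multiplicity 3 (exponent in χ_A), largest block size 2 (exponent in m_A), 2 blocks (geometric multiplicity). These force block sizes [2, 1].
λ = 5: algebraic multiplicity 3 (exponent in χ_A), largest block size 3 (exponent in m_A), 1 block (geometric multiplicity). This forces block sizes [3].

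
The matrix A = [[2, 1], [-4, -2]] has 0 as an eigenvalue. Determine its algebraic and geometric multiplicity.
The characteristic polynomial is x^2, so the factor x appears with exponent 2: the algebraic multiplicity is 2.

rank(A) = 1, so the eigenspace has dimension 2 - 1 = 1: the geometric multiplicity is 1.

Since 1 < 2, A is not diagonalizable.

algebraic multiplicity 2, geometric multiplicity 1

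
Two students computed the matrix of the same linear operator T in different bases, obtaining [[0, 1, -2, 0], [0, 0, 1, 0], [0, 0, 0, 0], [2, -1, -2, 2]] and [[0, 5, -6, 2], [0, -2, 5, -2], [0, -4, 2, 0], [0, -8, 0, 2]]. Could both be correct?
Two matrices over a field are similar if and only if they have the same invariant factors.

Both A and B have characteristic polynomial x^3(x - 2) and minimal polynomial x^3(x - 2). Computing further, both have invariant factors x^3(x - 2). Hence A and B are similar.

Yes.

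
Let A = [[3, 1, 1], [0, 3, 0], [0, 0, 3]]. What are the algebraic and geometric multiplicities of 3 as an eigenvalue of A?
The characteristic polynomial is (x - 3)^3, so the factor x - 3 appears with exponent 3: the algebraic multiplicity is 3.

rank(A - 3I) = 1, so the eigenspace has dimension 3 - 1 = 2: the geometric multiplicity is 2.

Since 2 < 3, A is not diagonalizable.

algebraic multiplicity 3, geometric multiplicity 2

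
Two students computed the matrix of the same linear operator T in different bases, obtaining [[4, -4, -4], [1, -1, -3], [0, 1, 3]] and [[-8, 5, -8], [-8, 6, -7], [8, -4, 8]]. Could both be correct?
Two matrices over a field are similar if and only if they have the same invariant factors.

Both A and B have characteristic polynomial (x - 2)^3 and minimal polynomial (x - 2)^3. Computing further, both have invariant factors (x - 2)^3. Hence A and B are similar.

Yes.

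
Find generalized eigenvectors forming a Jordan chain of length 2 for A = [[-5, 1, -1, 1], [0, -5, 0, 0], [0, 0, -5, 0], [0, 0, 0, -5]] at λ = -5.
We seek v_1 ∈ ker((A + 5I)^2) \ ker(A + 5I), then set v_{i+1} = (A + 5I) v_i.

One such chain is v_1 = [[0, 1, 0, 0]]^T, v_2 = [[1, 0, 0, 0]]^T. Check: (A + 5I) v_2 = [[0, 0, 0, 0]]^T = 0.

v_1 = [[0, 1, 0, 0]]^T, v_2 = [[1, 0, 0, 0]]^T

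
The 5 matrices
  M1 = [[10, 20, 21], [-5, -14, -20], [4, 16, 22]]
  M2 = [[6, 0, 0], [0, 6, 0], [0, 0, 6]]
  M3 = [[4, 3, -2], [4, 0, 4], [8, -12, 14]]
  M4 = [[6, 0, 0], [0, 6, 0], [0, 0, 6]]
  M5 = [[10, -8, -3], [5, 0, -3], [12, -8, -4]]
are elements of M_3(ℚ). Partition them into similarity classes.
4 classes: {M1}, {M2, M4}, {M3}, {M5}

Characteristic polynomials: χ_{M1} = (x - 6)^3, χ_{M2} = (x - 6)^3, χ_{M3} = (x - 6)^3, χ_{M4} = (x - 6)^3, χ_{M5} = (x - 2)^3.

{M1}: invariant factors (x - 6)^3.

{M2, M4}: invariant factors x - 6, x - 6, x - 6.

{M3}: invariant factors x - 6, (x - 6)^2.

{M5}: invariant factors (x - 2)^3.

Matrices are similar if and only if their invariant-factor lists agree; the partition into similarity classes is {M1}, {M2, M4}, {M3}, {M5}.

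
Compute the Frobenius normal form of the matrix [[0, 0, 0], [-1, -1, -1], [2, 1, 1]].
The invariant factors of A (the non-unit diagonal entries of the Smith normal form of xI - A over ℚ[x]) are x^3, each dividing the next. The characteristic polynomial is their product, x^3.

The rational canonical form is the block-diagonal matrix of companion matrices C(f_i):
R = [[0, 0, 0], [1, 0, 0], [0, 1, 0]].

R = [[0, 0, 0], [1, 0, 0], [0, 1, 0]]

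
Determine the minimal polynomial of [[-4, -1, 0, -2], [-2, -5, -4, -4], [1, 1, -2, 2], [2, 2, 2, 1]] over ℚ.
m_A(x) = (x + 2)^2(x + 3)

The characteristic polynomial factors as (x + 2)^2(x + 3)^2. The minimal polynomial is ∏(x - λ)^{k_λ} where k_λ is the size of the largest Jordan block at λ.

For λ = -3: rank(A + 3I) = 2, and the largest Jordan block has size 1 (the smallest k with rank((A + 3I)^k) = rank((A + 3I)^(k+1))).
For λ = -2: rank(A + 2I) = 3, and the largest Jordan block has size 2 (the smallest k with rank((A + 2I)^k) = rank((A + 2I)^(k+1))).

So m_A(x) = (x + 2)^2(x + 3).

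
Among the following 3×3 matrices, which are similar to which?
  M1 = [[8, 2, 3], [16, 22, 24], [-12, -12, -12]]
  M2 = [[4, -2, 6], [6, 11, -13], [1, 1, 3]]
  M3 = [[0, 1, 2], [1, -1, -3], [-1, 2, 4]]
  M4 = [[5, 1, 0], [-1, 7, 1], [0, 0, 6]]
Characteristic polynomials: χ_{M1} = (x - 6)^3, χ_{M2} = (x - 6)^3, χ_{M3} = (x - 1)^3, χ_{M4} = (x - 6)^3.

{M1}: invariant factors x - 6, (x - 6)^2.

{M2, M4}: invariant factors (x - 6)^3.

{M3}: invariant factors (x - 1)^3.

Matrices are similar if and only if their invariant-factor lists agree; the partition into similarity classes is {M1}, {M2, M4}, {M3}.

3 classes: {M1}, {M2, M4}, {M3}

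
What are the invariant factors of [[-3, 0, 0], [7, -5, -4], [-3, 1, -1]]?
(x + 3)^3

The Jordan structure of A has elementary divisors (x + 3)^3. Arranging the block sizes at each eigenvalue in decreasing order and taking row products gives the invariant factors.

Invariant factors (smallest first, each dividing the next): (x + 3)^3.

Check: the last factor (x + 3)^3 is the minimal polynomial, and the product (x + 3)^3 is the characteristic polynomial.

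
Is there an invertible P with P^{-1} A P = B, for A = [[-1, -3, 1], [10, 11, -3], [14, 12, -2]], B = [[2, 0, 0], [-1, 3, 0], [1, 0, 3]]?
Both have characteristic polynomial (x - 3)^2(x - 2), but the minimal polynomial of A is (x - 3)^2(x - 2) while the minimal polynomial of B is (x - 3)(x - 2). The minimal polynomial is a similarity invariant, so A and B are not similar.

No.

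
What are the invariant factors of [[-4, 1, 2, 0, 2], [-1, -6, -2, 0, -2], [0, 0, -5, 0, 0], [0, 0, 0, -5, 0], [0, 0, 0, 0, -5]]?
The Jordan structure of A has elementary divisors (x + 5)^2, (x + 5), (x + 5), (x + 5). Arranging the block sizes at each eigenvalue in decreasing order and taking row products gives the invariant factors.

Invariant factors (smallest first, each dividing the next): x + 5, x + 5, x + 5, (x + 5)^2.

Check: the last factor (x + 5)^2 is the minimal polynomial, and the product (x + 5)^5 is the characteristic polynomial.

x + 5, x + 5, x + 5, (x + 5)^2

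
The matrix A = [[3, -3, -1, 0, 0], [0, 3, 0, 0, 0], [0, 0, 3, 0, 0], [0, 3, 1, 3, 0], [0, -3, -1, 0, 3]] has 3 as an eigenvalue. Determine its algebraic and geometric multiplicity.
The characteristic polynomial is (x - 3)^5, so the factor x - 3 appears with exponent 5: the algebraic multiplicity is 5.

rank(A - 3I) = 1, so the eigenspace has dimension 5 - 1 = 4: the geometric multiplicity is 4.

Since 4 < 5, A is not diagonalizable.

algebraic multiplicity 5, geometric multiplicity 4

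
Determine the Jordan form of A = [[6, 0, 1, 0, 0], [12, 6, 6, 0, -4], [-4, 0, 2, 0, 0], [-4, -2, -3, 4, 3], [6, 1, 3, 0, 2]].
The characteristic polynomial is det(xI - A) = (x - 4)^5, so the eigenvalues are 4 (algebraic multiplicity 5).

For λ = 4: rank(A - 4I) = 3, rank((A - 4I)^2) = 1, rank((A - 4I)^3) = 0. The eigenspace has dimension 5 - 3 = 2, so there are 2 Jordan blocks; the rank sequence gives block sizes [3, 2].

Assembling the blocks gives the Jordan form J above.

J = [[4, 1, 0, 0, 0], [0, 4, 1, 0, 0], [0, 0, 4, 0, 0], [0, 0, 0, 4, 1], [0, 0, 0, 0, 4]]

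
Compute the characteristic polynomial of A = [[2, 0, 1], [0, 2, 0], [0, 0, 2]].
xI - A = [[x - 2, 0, -1], [0, x - 2, 0], [0, 0, x - 2]].

Expanding det(xI - A) along the first row:
det(xI - A) = + (x - 2)·det([[x - 2, 0], [0, x - 2]]) - (0)·det([[0, 0], [0, x - 2]]) + (-1)·det([[0, x - 2], [0, 0]]).

Evaluating gives χ_A(x) = x^3 - 6x^2 + 12x - 8 = (x - 2)^3.

χ_A(x) = (x - 2)^3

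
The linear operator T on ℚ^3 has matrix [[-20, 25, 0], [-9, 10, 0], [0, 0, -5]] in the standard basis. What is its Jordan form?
The characteristic polynomial is det(xI - A) = (x + 5)^3, so the eigenvalues are -5 (algebraic multiplicity 3).

For λ = -5: rank(A + 5I) = 1, rank((A + 5I)^2) = 0. The eigenspace has dimension 3 - 1 = 2, so there are 2 Jordan blocks; the rank sequence gives block sizes [2, 1].

Assembling the blocks gives the Jordan form J above.

J = [[-5, 1, 0], [0, -5, 0], [0, 0, -5]]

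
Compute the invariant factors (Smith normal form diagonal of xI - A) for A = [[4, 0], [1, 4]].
(x - 4)^2

The Jordan structure of A has elementary divisors (x - 4)^2. Arranging the block sizes at each eigenvalue in decreasing order and taking row products gives the invariant factors.

Invariant factors (smallest first, each dividing the next): (x - 4)^2.

Check: the last factor (x - 4)^2 is the minimal polynomial, and the product (x - 4)^2 is the characteristic polynomial.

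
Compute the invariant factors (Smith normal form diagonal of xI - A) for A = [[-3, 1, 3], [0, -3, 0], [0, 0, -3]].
The Jordan structure of A has elementary divisors (x + 3)^2, (x + 3). Arranging the block sizes at each eigenvalue in decreasing order and taking row products gives the invariant factors.

Invariant factors (smallest first, each dividing the next): x + 3, (x + 3)^2.

Check: the last factor (x + 3)^2 is the minimal polynomial, and the product (x + 3)^3 is the characteristic polynomial.

x + 3, (x + 3)^2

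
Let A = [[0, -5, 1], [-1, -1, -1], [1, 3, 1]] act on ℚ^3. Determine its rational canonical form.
R = [[0, 0, -2], [1, 0, 4], [0, 1, 0]]

The invariant factors of A (the non-unit diagonal entries of the Smith normal form of xI - A over ℚ[x]) are x^3 - 4x + 2, each dividing the next. The characteristic polynomial is their product, x^3 - 4x + 2.

The rational canonical form is the block-diagonal matrix of companion matrices C(f_i):
R = [[0, 0, -2], [1, 0, 4], [0, 1, 0]].

Note the characteristic polynomial does not split into linear factors over ℚ, so A has no Jordan form over ℚ; the rational canonical form exists over any field.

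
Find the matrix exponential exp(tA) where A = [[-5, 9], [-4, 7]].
A has Jordan form J = [[1, 1], [0, 1]] with A = PJP^{-1}, so e^{tA} = P e^{tJ} P^{-1}.

For a Jordan block J_k(λ), e^{tJ_k(λ)} = e^{λt} · (I + tN + t^2 N^2/2! + ... + t^{k-1} N^{k-1}/(k-1)!) where N is the nilpotent superdiagonal part.

Assembling the blocks and conjugating back gives the entries of e^{tA} as shown above.

e^{tA} = [[(1 - 6*t)*e^{t}, 9*t*e^{t}], [-4*t*e^{t}, (6*t + 1)*e^{t}]]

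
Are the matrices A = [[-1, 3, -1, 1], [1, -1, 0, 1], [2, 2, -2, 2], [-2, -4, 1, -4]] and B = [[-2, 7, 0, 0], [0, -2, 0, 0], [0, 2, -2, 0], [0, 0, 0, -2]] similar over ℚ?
Both have characteristic polynomial (x + 2)^4 and minimal polynomial (x + 2)^2. But rank(A + 2I) = 2 for A while rank(B + 2I) = 1 for B, so the number of Jordan blocks at λ = -2 differs. A and B are not similar.

No.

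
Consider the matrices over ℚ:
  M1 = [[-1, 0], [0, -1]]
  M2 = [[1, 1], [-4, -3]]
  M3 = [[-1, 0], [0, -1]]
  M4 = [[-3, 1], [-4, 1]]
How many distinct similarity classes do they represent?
Characteristic polynomials: χ_{M1} = (x + 1)^2, χ_{M2} = (x + 1)^2, χ_{M3} = (x + 1)^2, χ_{M4} = (x + 1)^2.

{M1, M3}: invariant factors x + 1, x + 1.

{M2, M4}: invariant factors (x + 1)^2.

Matrices are similar if and only if their invariant-factor lists agree; the partition into similarity classes is {M1, M3}, {M2, M4}.

2 classes: {M1, M3}, {M2, M4}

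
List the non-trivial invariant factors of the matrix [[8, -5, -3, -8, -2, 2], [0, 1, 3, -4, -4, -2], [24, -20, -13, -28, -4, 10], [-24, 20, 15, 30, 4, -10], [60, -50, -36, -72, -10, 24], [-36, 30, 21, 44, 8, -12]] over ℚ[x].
x - 2, x - 2, (x - 2)(x - 1)^2(x + 4)

The Jordan structure of A has elementary divisors (x + 4), (x - 1)^2, (x - 2), (x - 2), (x - 2). Arranging the block sizes at each eigenvalue in decreasing order and taking row products gives the invariant factors.

Invariant factors (smallest first, each dividing the next): x - 2, x - 2, (x - 2)(x - 1)^2(x + 4).

Check: the last factor (x - 2)(x - 1)^2(x + 4) is the minimal polynomial, and the product (x - 2)^3(x - 1)^2(x + 4) is the characteristic polynomial.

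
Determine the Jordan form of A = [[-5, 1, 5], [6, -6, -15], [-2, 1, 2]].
J = [[-3, 1, 0], [0, -3, 0], [0, 0, -3]]

The characteristic polynomial is det(xI - A) = (x + 3)^3, so the eigenvalues are -3 (algebraic multiplicity 3).

For λ = -3: rank(A + 3I) = 1, rank((A + 3I)^2) = 0. The eigenspace has dimension 3 - 1 = 2, so there are 2 Jordan blocks; the rank sequence gives block sizes [2, 1].

Assembling the blocks gives the Jordan form J above.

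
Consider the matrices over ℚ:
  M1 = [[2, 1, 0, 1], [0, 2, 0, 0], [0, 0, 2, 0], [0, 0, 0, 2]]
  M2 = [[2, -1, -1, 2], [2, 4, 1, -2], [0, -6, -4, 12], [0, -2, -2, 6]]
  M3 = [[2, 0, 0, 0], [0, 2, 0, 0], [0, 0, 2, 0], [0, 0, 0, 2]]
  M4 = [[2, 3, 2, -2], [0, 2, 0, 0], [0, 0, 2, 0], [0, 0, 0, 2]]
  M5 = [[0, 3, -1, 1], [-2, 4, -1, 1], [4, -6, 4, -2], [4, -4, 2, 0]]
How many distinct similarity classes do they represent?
Characteristic polynomials: χ_{M1} = (x - 2)^4, χ_{M2} = (x - 2)^4, χ_{M3} = (x - 2)^4, χ_{M4} = (x - 2)^4, χ_{M5} = (x - 2)^4.

{M1, M4}: invariant factors x - 2, x - 2, (x - 2)^2.

{M2, M5}: invariant factors x - 2, (x - 2)^3.

{M3}: invariant factors x - 2, x - 2, x - 2, x - 2.

Matrices are similar if and only if their invariant-factor lists agree; the partition into similarity classes is {M1, M4}, {M2, M5}, {M3}.

3 classes: {M1, M4}, {M2, M5}, {M3}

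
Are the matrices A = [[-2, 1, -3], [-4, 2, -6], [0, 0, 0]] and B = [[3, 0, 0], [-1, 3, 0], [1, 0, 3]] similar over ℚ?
No.

trace(A) = 0 but trace(B) = 9. The trace is a similarity invariant, so A and B are not similar.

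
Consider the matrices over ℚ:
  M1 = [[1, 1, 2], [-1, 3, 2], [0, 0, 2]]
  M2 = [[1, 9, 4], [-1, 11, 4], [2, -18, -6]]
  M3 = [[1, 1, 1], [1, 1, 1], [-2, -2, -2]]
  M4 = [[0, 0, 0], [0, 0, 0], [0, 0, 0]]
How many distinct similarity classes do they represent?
3 classes: {M1, M2}, {M3}, {M4}

Characteristic polynomials: χ_{M1} = (x - 2)^3, χ_{M2} = (x - 2)^3, χ_{M3} = x^3, χ_{M4} = x^3.

{M1, M2}: invariant factors x - 2, (x - 2)^2.

{M3}: invariant factors x, x^2.

{M4}: invariant factors x, x, x.

Matrices are similar if and only if their invariant-factor lists agree; the partition into similarity classes is {M1, M2}, {M3}, {M4}.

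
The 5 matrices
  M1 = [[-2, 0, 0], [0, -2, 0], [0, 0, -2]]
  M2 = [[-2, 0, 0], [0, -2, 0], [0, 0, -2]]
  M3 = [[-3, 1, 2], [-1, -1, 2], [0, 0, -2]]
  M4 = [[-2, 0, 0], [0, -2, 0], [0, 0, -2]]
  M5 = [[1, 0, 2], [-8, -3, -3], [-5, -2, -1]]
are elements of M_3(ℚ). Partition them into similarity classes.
Characteristic polynomials: χ_{M1} = (x + 2)^3, χ_{M2} = (x + 2)^3, χ_{M3} = (x + 2)^3, χ_{M4} = (x + 2)^3, χ_{M5} = (x + 1)^3.

{M1, M2, M4}: invariant factors x + 2, x + 2, x + 2.

{M3}: invariant factors x + 2, (x + 2)^2.

{M5}: invariant factors (x + 1)^3.

Matrices are similar if and only if their invariant-factor lists agree; the partition into similarity classes is {M1, M2, M4}, {M3}, {M5}.

3 classes: {M1, M2, M4}, {M3}, {M5}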